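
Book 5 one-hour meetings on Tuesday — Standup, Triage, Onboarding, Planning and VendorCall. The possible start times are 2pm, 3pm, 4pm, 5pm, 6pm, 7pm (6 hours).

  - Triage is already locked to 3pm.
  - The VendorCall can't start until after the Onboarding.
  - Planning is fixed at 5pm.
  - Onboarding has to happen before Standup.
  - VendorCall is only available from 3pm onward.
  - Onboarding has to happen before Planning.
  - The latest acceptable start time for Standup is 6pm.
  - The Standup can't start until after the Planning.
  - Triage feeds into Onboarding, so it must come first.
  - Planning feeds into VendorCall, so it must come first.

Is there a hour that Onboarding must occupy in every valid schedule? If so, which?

Triage is fixed at 3pm and must come before Onboarding, so Onboarding is at least 4pm.
Planning is fixed at 5pm and must come after Onboarding, so Onboarding is at most 4pm.
So Onboarding must be 4pm.

4pm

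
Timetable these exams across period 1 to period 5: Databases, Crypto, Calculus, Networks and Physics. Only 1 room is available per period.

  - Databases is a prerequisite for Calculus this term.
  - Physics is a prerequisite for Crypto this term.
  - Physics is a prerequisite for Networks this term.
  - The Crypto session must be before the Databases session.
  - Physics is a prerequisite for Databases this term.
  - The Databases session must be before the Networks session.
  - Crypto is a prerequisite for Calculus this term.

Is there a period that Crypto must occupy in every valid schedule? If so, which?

period 2

Precedence pushes Crypto to at least period 2; downstream work caps Crypto at period 3.
So Crypto is pinned to period 2.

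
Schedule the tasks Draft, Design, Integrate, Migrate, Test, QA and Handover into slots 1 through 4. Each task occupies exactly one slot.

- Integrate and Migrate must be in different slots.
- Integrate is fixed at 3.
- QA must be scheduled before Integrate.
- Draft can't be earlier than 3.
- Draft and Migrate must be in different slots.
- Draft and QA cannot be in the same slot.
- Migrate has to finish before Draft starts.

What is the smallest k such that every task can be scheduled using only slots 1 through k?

The precedence chain requires at least 2 distinct slots.
Draft can't be placed before 3, so the schedule must run through at least slot 3.
3 works (last occupied slot: 3): for example Draft in 3; Test in 1; Integrate in 3; Design in 1; QA in 1; Handover in 1; Migrate in 1.

3 slots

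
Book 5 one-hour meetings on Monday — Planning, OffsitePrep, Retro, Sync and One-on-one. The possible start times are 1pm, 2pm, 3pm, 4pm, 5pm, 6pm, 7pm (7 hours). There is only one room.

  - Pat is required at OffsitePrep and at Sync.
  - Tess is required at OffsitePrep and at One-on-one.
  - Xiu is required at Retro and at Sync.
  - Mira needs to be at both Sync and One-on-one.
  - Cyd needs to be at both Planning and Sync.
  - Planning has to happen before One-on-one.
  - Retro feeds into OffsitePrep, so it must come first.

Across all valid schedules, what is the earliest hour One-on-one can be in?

Precedence pushes One-on-one to at least 2pm.
One-on-one at 2pm is achievable: OffsitePrep=4pm, Sync=5pm, One-on-one=2pm, Planning=1pm, Retro=3pm.

2pm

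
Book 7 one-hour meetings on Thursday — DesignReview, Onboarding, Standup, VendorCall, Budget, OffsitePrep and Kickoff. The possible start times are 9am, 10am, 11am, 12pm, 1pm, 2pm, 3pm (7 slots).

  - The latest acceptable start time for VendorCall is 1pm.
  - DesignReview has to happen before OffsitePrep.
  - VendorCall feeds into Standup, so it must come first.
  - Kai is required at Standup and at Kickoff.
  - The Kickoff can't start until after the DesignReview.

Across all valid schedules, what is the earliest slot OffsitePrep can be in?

Precedence pushes OffsitePrep to at least 10am.
OffsitePrep at 10am is achievable: DesignReview -> 9am, OffsitePrep -> 10am, Onboarding -> 9am, Standup -> 10am, Kickoff -> 11am, VendorCall -> 9am, Budget -> 9am.

10am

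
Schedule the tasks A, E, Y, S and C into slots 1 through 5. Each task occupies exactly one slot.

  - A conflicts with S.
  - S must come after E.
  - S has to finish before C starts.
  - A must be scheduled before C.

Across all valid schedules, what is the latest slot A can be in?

Downstream work caps A at 4.
A at 4 is achievable: C in 5, A in 4, E in 1, Y in 1, S in 2.

4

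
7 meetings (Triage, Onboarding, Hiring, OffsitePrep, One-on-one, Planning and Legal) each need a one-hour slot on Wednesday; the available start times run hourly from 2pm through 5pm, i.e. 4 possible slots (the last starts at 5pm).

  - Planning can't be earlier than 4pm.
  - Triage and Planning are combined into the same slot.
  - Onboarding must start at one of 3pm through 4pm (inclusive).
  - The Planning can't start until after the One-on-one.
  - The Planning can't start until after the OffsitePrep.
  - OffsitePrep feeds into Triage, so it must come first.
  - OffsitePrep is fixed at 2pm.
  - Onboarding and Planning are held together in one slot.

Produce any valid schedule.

Onboarding=4pm, Triage=4pm, Hiring=2pm, One-on-one=2pm, Legal=2pm, Planning=4pm, OffsitePrep=2pm

Checking: One-on-one(2pm) before Planning(4pm); OffsitePrep(2pm) before Planning(4pm); OffsitePrep(2pm) before Triage(4pm); Onboarding = Planning = 4pm; Triage = Planning = 4pm; Onboarding=4pm in [3pm,4pm]; Planning=4pm in [4pm,5pm]; OffsitePrep=2pm in [2pm,2pm].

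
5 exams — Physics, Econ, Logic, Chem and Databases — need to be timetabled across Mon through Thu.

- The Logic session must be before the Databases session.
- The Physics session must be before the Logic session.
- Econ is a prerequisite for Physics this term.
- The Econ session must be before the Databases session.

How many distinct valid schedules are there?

Enumerating: Econ -> Mon, Logic -> Wed, Physics -> Tue, Databases -> Thu, Chem -> Mon | Logic in Wed; Physics in Tue; Databases in Thu; Chem in Tue; Econ in Mon | Logic=Wed, Physics=Tue, Chem=Wed, Econ=Mon, Databases=Thu | Econ -> Mon, Chem -> Thu, Logic -> Wed, Databases -> Thu, Physics -> Tue.

4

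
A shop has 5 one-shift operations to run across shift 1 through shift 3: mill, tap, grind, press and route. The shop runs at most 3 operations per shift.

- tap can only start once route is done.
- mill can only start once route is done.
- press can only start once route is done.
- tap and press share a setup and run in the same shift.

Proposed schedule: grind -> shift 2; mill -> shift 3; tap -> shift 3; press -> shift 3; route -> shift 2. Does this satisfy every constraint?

mill can only start once route is done — holds.
tap and press share a setup and run in the same shift — holds.
press can only start once route is done — holds.
tap can only start once route is done — holds.
The shop runs at most 3 operations per shift — holds.

Valid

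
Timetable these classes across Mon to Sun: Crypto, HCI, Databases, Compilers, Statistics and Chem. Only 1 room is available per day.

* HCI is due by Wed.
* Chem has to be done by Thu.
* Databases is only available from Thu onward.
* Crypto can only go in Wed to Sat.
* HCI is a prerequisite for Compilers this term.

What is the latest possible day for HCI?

Wed

HCI's own window allows nothing later than Wed.
HCI at Wed is achievable: HCI -> Wed, Crypto -> Thu, Chem -> Mon, Statistics -> Tue, Databases -> Fri, Compilers -> Sat.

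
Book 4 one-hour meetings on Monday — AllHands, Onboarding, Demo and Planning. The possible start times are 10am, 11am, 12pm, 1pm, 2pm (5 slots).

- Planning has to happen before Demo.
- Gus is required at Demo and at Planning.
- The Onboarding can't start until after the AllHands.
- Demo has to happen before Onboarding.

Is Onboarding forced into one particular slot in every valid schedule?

Onboarding can be 12pm (e.g. Demo in 11am, Planning in 10am, Onboarding in 12pm, AllHands in 10am) or 1pm (e.g. Demo=11am, Planning=10am, Onboarding=1pm, AllHands=10am).

No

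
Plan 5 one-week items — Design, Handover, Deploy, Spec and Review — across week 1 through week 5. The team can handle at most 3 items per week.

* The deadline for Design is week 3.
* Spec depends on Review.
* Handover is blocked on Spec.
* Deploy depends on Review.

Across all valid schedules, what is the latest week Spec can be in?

Precedence pushes Spec to at least week 2; downstream work caps Spec at week 4.
Spec at week 4 is achievable: Handover in week 5; Design in week 1; Spec in week 4; Review in week 1; Deploy in week 2.

week 4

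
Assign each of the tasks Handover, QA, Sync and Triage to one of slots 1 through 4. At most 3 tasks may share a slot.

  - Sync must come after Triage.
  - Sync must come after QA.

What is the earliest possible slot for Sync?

2

Precedence pushes Sync to at least 2.
Sync at 2 is achievable: Handover -> 1, QA -> 1, Sync -> 2, Triage -> 1.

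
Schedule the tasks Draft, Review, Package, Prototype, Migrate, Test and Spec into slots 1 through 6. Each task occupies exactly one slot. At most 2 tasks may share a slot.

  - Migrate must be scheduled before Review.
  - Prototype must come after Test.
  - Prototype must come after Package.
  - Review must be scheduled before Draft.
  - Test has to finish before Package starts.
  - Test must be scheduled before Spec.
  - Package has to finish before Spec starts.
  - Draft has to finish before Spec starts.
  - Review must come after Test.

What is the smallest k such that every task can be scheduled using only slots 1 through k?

The precedence chain requires at least 4 distinct slots.
With at most 2 per slot and 7 tasks, at least 4 slots are needed.
4 works (last occupied slot: 4): for example Review in 2, Draft in 3, Test in 1, Prototype in 3, Spec in 4, Package in 2, Migrate in 1.

4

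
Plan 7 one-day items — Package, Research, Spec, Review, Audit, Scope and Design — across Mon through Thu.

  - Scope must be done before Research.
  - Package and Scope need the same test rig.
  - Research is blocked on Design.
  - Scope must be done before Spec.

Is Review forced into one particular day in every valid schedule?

No

Review can be Mon (e.g. Package in Tue; Audit in Mon; Research in Tue; Scope in Mon; Spec in Tue; Design in Mon; Review in Mon) or Tue (e.g. Review -> Tue; Research -> Tue; Design -> Mon; Spec -> Tue; Scope -> Mon; Audit -> Mon; Package -> Tue).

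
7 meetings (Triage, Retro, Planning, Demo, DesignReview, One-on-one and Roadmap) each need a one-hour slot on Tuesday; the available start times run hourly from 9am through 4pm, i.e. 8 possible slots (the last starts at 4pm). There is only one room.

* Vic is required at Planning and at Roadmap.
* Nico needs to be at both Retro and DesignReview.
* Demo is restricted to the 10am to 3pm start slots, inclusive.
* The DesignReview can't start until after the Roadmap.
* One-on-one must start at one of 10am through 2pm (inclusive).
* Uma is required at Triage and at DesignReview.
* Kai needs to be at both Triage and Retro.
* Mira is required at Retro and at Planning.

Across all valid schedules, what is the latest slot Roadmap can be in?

Downstream work caps Roadmap at 3pm.
Roadmap at 3pm is achievable: DesignReview in 4pm, Triage in 9am, Retro in 12pm, Planning in 1pm, Demo in 11am, Roadmap in 3pm, One-on-one in 10am.

3pm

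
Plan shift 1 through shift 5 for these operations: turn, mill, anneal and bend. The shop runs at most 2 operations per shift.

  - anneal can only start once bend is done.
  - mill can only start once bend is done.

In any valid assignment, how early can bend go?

Downstream work caps bend at shift 4.
bend at shift 1 is achievable: turn=shift 1, mill=shift 2, bend=shift 1, anneal=shift 2.

shift 1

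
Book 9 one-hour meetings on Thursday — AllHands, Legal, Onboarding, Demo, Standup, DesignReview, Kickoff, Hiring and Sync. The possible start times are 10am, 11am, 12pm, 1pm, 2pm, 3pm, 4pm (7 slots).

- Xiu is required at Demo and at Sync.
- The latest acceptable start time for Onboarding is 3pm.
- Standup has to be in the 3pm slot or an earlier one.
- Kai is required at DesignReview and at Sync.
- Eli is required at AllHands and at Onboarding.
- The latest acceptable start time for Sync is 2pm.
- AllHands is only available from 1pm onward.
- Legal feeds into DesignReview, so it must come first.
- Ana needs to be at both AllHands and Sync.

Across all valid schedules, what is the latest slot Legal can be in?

Downstream work caps Legal at 3pm.
Legal at 3pm is achievable: Demo -> 11am; Legal -> 3pm; Hiring -> 10am; Sync -> 10am; Standup -> 10am; AllHands -> 1pm; DesignReview -> 4pm; Kickoff -> 10am; Onboarding -> 10am.

3pm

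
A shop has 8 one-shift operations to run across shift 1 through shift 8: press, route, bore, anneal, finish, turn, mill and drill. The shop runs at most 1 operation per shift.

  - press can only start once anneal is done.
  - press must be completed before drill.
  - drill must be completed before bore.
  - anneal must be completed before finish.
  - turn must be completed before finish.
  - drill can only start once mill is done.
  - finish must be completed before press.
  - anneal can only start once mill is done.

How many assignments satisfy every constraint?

Splitting on press: it can be shift 5 (9), shift 6 (15). Listing each branch's schedules as (route, bore, anneal, finish, turn, mill, drill) by shift number:
press=shift 5: (6,8,2,4,3,1,7) (6,8,3,4,1,2,7) (6,8,3,4,2,1,7) (7,8,2,4,3,1,6) (7,8,3,4,1,2,6) (7,8,3,4,2,1,6) (8,7,2,4,3,1,6) (8,7,3,4,1,2,6) (8,7,3,4,2,1,6) — 9.
press=shift 6: (1,8,3,5,4,2,7) (1,8,4,5,2,3,7) (1,8,4,5,3,2,7) (2,8,3,5,4,1,7) (2,8,4,5,1,3,7) (2,8,4,5,3,1,7) (3,8,2,5,4,1,7) (3,8,4,5,1,2,7) (3,8,4,5,2,1,7) (4,8,2,5,3,1,7) (4,8,3,5,1,2,7) (4,8,3,5,2,1,7) (5,8,2,4,3,1,7) (5,8,3,4,1,2,7) (5,8,3,4,2,1,7) — 15.
Summing: 9 + 15 = 24.

24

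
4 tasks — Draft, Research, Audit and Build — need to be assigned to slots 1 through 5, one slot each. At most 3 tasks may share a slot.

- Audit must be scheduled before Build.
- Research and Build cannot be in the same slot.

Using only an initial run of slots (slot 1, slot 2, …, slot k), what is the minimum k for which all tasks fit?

The precedence chain requires at least 2 distinct slots.
With at most 3 per slot and 4 tasks, at least 2 slots are needed.
2 works (last occupied slot: 2): for example Audit=1, Research=1, Draft=1, Build=2.

2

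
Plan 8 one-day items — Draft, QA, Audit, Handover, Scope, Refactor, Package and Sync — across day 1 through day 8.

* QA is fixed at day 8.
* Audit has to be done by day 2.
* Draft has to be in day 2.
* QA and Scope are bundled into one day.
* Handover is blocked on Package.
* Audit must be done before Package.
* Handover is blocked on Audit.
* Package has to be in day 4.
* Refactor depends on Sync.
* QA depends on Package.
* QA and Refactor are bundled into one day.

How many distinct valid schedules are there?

56

Splitting on Audit: it can be day 1 (28), day 2 (28). Listing each branch's schedules as (Draft, QA, Handover, Scope, Refactor, Package, Sync) by day number:
Audit=day 1: (2,8,5,8,8,4,1) (2,8,5,8,8,4,2) (2,8,5,8,8,4,3) (2,8,5,8,8,4,4) (2,8,5,8,8,4,5) (2,8,5,8,8,4,6) (2,8,5,8,8,4,7) (2,8,6,8,8,4,1) (2,8,6,8,8,4,2) (2,8,6,8,8,4,3) (2,8,6,8,8,4,4) (2,8,6,8,8,4,5) (2,8,6,8,8,4,6) (2,8,6,8,8,4,7) (2,8,7,8,8,4,1) (2,8,7,8,8,4,2) (2,8,7,8,8,4,3) (2,8,7,8,8,4,4) (2,8,7,8,8,4,5) (2,8,7,8,8,4,6) (2,8,7,8,8,4,7) (2,8,8,8,8,4,1) (2,8,8,8,8,4,2) (2,8,8,8,8,4,3) (2,8,8,8,8,4,4) (2,8,8,8,8,4,5) (2,8,8,8,8,4,6) (2,8,8,8,8,4,7) — 28.
Audit=day 2: (2,8,5,8,8,4,1) (2,8,5,8,8,4,2) (2,8,5,8,8,4,3) (2,8,5,8,8,4,4) (2,8,5,8,8,4,5) (2,8,5,8,8,4,6) (2,8,5,8,8,4,7) (2,8,6,8,8,4,1) (2,8,6,8,8,4,2) (2,8,6,8,8,4,3) (2,8,6,8,8,4,4) (2,8,6,8,8,4,5) (2,8,6,8,8,4,6) (2,8,6,8,8,4,7) (2,8,7,8,8,4,1) (2,8,7,8,8,4,2) (2,8,7,8,8,4,3) (2,8,7,8,8,4,4) (2,8,7,8,8,4,5) (2,8,7,8,8,4,6) (2,8,7,8,8,4,7) (2,8,8,8,8,4,1) (2,8,8,8,8,4,2) (2,8,8,8,8,4,3) (2,8,8,8,8,4,4) (2,8,8,8,8,4,5) (2,8,8,8,8,4,6) (2,8,8,8,8,4,7) — 28.
Summing: 28 + 28 = 56.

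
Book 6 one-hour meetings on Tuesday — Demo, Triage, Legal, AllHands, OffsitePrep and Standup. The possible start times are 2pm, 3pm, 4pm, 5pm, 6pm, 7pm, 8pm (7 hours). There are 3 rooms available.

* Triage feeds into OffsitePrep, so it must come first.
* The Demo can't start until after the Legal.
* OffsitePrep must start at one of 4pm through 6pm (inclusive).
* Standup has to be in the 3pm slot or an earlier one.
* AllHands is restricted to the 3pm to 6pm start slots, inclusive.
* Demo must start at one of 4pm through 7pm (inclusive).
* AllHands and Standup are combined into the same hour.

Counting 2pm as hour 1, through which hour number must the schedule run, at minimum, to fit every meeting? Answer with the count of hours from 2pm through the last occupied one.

3 hours

The precedence chain requires at least 2 distinct hours.
With at most 3 per hour and 6 meetings, at least 2 hours are needed.
Demo can't be placed before 4pm — that is hour 3 counting from 2pm — so the schedule must run through at least 3 hours.
3 works (last occupied hour: 4pm): for example Triage -> 2pm, OffsitePrep -> 4pm, Standup -> 3pm, Legal -> 2pm, Demo -> 4pm, AllHands -> 3pm.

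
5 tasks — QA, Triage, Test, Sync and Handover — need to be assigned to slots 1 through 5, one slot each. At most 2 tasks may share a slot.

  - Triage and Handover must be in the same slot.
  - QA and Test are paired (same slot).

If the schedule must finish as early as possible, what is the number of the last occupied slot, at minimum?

3

With at most 2 per slot and 5 tasks, at least 3 slots are needed.
3 works (last occupied slot: 3): for example Test in 1, Sync in 3, Triage in 2, Handover in 2, QA in 1.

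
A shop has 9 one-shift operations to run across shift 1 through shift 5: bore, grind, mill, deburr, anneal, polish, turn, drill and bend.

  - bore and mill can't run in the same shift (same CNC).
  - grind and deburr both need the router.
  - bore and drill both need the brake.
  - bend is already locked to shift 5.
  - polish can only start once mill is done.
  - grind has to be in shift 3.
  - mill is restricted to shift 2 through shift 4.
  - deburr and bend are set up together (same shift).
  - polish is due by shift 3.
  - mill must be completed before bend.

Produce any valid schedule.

polish=shift 3, grind=shift 3, deburr=shift 5, drill=shift 2, mill=shift 2, turn=shift 1, bend=shift 5, anneal=shift 1, bore=shift 1

Checking: mill(shift 2) before bend(shift 5); mill(shift 2) before polish(shift 3); bore(shift 1) != drill(shift 2); bore(shift 1) != mill(shift 2); grind(shift 3) != deburr(shift 5); deburr = bend = shift 5; grind=shift 3 in [shift 3,shift 3]; polish=shift 3 in [shift 1,shift 3]; mill=shift 2 in [shift 2,shift 4]; bend=shift 5 in [shift 5,shift 5].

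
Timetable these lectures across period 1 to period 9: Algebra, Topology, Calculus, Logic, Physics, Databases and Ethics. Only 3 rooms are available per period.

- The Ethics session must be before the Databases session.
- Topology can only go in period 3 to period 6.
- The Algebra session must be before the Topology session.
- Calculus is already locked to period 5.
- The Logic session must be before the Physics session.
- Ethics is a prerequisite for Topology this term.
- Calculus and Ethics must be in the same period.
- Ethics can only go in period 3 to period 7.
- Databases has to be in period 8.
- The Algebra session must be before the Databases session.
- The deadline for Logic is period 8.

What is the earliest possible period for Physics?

Precedence pushes Physics to at least period 2.
Physics at period 2 is achievable: Algebra=period 1; Physics=period 2; Databases=period 8; Calculus=period 5; Ethics=period 5; Topology=period 6; Logic=period 1.

period 2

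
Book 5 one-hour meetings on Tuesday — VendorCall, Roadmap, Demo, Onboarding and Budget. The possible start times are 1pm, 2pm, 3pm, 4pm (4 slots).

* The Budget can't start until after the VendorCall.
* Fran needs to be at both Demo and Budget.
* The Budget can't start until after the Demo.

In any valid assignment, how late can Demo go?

Downstream work caps Demo at 3pm.
Demo at 3pm is achievable: Demo in 3pm; Roadmap in 1pm; VendorCall in 1pm; Onboarding in 1pm; Budget in 4pm.

3pm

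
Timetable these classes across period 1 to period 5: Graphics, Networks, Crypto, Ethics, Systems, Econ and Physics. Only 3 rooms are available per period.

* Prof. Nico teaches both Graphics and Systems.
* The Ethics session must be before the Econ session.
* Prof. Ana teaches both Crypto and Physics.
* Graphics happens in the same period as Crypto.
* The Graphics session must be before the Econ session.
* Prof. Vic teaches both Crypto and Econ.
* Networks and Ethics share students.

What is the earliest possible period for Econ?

Precedence pushes Econ to at least period 2.
Econ at period 2 is achievable: Networks=period 2; Econ=period 2; Graphics=period 1; Physics=period 3; Systems=period 2; Ethics=period 1; Crypto=period 1.

period 2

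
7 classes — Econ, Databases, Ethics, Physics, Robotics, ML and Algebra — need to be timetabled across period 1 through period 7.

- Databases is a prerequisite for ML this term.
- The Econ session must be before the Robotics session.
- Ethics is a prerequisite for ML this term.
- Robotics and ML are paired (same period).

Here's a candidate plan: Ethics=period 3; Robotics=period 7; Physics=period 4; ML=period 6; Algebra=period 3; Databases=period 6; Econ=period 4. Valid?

Robotics and ML are paired (same period) — violated.
Ethics is a prerequisite for ML this term — holds.
The Econ session must be before the Robotics session — holds.
Databases is a prerequisite for ML this term — violated.

No. Robotics and ML are paired (same period) is not satisfied.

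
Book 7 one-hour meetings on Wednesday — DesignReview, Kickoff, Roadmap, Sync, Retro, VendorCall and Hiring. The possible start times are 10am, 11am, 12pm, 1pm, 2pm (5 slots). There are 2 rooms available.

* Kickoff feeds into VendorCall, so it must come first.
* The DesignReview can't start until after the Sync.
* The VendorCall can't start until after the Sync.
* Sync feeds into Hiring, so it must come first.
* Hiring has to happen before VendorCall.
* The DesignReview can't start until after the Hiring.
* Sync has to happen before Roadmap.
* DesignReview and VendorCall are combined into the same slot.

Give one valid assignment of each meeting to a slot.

Kickoff in 10am; DesignReview in 12pm; Sync in 10am; Retro in 1pm; Roadmap in 11am; Hiring in 11am; VendorCall in 12pm

Checking: Hiring(11am) before VendorCall(12pm); Kickoff(10am) before VendorCall(12pm); Sync(10am) before DesignReview(12pm); Hiring(11am) before DesignReview(12pm); Sync(10am) before Hiring(11am); Sync(10am) before VendorCall(12pm); Sync(10am) before Roadmap(11am); DesignReview = VendorCall = 12pm; max 2 per slot (cap 2).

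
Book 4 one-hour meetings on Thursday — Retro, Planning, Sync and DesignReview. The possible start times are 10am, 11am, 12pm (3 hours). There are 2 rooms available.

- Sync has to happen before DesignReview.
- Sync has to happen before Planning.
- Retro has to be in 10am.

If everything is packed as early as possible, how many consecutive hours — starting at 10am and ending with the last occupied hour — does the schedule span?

The precedence chain requires at least 2 distinct hours.
With at most 2 per hour and 4 meetings, at least 2 hours are needed.
2 works (last occupied hour: 11am): for example Sync -> 10am; Retro -> 10am; Planning -> 11am; DesignReview -> 11am.

2 hours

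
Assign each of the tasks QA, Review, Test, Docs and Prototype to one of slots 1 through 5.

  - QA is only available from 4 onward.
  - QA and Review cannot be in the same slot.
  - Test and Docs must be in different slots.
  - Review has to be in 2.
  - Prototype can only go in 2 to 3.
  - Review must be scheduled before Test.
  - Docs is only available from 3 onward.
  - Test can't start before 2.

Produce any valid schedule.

Prototype -> 2; QA -> 4; Docs -> 3; Test -> 4; Review -> 2

Checking: Review(2) before Test(4); Test(4) != Docs(3); QA(4) != Review(2); QA=4 in [4,5]; Prototype=2 in [2,3]; Docs=3 in [3,5]; Review=2 in [2,2]; Test=4 in [2,5].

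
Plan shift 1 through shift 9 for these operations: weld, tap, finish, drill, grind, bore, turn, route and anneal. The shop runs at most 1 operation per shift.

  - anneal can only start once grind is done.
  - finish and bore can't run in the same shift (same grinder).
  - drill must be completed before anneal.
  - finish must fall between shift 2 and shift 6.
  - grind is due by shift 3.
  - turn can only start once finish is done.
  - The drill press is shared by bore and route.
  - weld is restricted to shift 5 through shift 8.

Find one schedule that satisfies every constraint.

anneal in shift 4, tap in shift 7, turn in shift 6, bore in shift 8, weld in shift 5, grind in shift 1, route in shift 9, drill in shift 3, finish in shift 2

Checking: finish(shift 2) before turn(shift 6); drill(shift 3) before anneal(shift 4); grind(shift 1) before anneal(shift 4); bore(shift 8) != route(shift 9); finish(shift 2) != bore(shift 8); weld=shift 5 in [shift 5,shift 8]; grind=shift 1 in [shift 1,shift 3]; finish=shift 2 in [shift 2,shift 6]; max 1 per shift (cap 1).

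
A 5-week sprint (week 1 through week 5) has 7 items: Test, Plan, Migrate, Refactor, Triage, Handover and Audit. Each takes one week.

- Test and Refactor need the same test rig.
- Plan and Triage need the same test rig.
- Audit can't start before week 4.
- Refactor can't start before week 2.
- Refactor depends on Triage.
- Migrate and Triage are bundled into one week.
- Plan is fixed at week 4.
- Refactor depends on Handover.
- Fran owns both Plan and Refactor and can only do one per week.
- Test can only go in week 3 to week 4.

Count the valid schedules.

60

Splitting on Test: it can be week 3 (26), week 4 (34). Listing each branch's schedules as (Plan, Migrate, Refactor, Triage, Handover, Audit) by week number:
Test=week 3: (4,1,2,1,1,4) (4,1,2,1,1,5) (4,1,5,1,1,4) (4,1,5,1,1,5) (4,1,5,1,2,4) (4,1,5,1,2,5) (4,1,5,1,3,4) (4,1,5,1,3,5) (4,1,5,1,4,4) (4,1,5,1,4,5) (4,2,5,2,1,4) (4,2,5,2,1,5) (4,2,5,2,2,4) (4,2,5,2,2,5) (4,2,5,2,3,4) (4,2,5,2,3,5) (4,2,5,2,4,4) (4,2,5,2,4,5) (4,3,5,3,1,4) (4,3,5,3,1,5) (4,3,5,3,2,4) (4,3,5,3,2,5) (4,3,5,3,3,4) (4,3,5,3,3,5) (4,3,5,3,4,4) (4,3,5,3,4,5) — 26.
Test=week 4: (4,1,2,1,1,4) (4,1,2,1,1,5) (4,1,3,1,1,4) (4,1,3,1,1,5) (4,1,3,1,2,4) (4,1,3,1,2,5) (4,1,5,1,1,4) (4,1,5,1,1,5) (4,1,5,1,2,4) (4,1,5,1,2,5) (4,1,5,1,3,4) (4,1,5,1,3,5) (4,1,5,1,4,4) (4,1,5,1,4,5) (4,2,3,2,1,4) (4,2,3,2,1,5) (4,2,3,2,2,4) (4,2,3,2,2,5) (4,2,5,2,1,4) (4,2,5,2,1,5) (4,2,5,2,2,4) (4,2,5,2,2,5) (4,2,5,2,3,4) (4,2,5,2,3,5) (4,2,5,2,4,4) (4,2,5,2,4,5) (4,3,5,3,1,4) (4,3,5,3,1,5) (4,3,5,3,2,4) (4,3,5,3,2,5) (4,3,5,3,3,4) (4,3,5,3,3,5) (4,3,5,3,4,4) (4,3,5,3,4,5) — 34.
Summing: 26 + 34 = 60.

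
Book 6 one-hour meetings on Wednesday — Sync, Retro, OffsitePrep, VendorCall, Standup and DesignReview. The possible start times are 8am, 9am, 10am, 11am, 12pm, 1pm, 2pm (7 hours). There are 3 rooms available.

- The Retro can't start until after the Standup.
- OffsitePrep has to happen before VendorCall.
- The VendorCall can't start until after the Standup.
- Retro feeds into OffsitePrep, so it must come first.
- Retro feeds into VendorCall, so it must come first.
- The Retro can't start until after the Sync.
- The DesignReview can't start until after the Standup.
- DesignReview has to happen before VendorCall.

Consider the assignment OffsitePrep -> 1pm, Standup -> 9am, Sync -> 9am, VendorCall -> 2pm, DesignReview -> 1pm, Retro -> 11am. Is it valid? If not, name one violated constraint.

Yes

The DesignReview can't start until after the Standup — holds.
The VendorCall can't start until after the Standup — holds.
The Retro can't start until after the Sync — holds.
DesignReview has to happen before VendorCall — holds.
Retro feeds into VendorCall, so it must come first — holds.
OffsitePrep has to happen before VendorCall — holds.
There are 3 rooms available — holds.
The Retro can't start until after the Standup — holds.
Retro feeds into OffsitePrep, so it must come first — holds.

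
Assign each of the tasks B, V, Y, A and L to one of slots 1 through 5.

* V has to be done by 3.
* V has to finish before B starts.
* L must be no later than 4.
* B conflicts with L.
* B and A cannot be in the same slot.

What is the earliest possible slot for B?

Precedence pushes B to at least 2.
B at 2 is achievable: A -> 1, B -> 2, V -> 1, L -> 1, Y -> 1.

2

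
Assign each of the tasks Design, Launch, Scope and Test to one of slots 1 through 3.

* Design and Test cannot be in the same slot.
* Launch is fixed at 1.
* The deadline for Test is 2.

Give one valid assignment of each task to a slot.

Launch=1; Design=2; Scope=1; Test=1

Checking: Design(2) != Test(1); Launch=1 in [1,1]; Test=1 in [1,2].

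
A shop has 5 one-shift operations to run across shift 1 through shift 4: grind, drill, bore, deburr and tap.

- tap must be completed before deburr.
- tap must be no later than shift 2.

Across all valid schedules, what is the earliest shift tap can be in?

Tap's own window allows nothing later than shift 2.
tap at shift 1 is achievable: tap=shift 1, drill=shift 1, grind=shift 1, deburr=shift 2, bore=shift 1.

shift 1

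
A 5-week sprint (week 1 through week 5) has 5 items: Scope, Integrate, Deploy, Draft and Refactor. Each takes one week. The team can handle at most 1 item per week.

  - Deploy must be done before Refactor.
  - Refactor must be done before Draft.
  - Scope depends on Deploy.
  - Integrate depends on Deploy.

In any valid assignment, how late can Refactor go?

Precedence pushes Refactor to at least week 2; downstream work caps Refactor at week 4.
Refactor at week 4 is achievable: Draft -> week 5, Integrate -> week 3, Scope -> week 2, Refactor -> week 4, Deploy -> week 1.

week 4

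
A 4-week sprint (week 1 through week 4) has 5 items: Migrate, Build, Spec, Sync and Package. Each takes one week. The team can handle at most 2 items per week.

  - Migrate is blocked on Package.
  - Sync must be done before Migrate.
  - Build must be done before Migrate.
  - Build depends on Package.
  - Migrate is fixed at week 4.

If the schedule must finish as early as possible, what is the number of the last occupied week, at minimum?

week 4

The precedence chain requires at least 3 distinct weeks.
With at most 2 per week and 5 work items, at least 3 weeks are needed.
Migrate can't be placed before week 4, so the schedule must run through at least week 4.
4 works (last occupied week: week 4): for example Spec in week 2, Package in week 1, Build in week 2, Migrate in week 4, Sync in week 1.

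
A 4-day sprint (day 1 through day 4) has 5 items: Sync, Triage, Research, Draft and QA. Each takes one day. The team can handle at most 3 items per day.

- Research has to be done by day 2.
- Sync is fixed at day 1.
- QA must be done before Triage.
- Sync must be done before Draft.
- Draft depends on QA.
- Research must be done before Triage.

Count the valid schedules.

25

Splitting on Triage: it can be day 2 (3), day 3 (10), day 4 (12). Listing each branch's schedules as (Sync, Research, Draft, QA) by day number:
Triage=day 2: (1,1,2,1) (1,1,3,1) (1,1,4,1) — 3.
Triage=day 3: (1,1,2,1) (1,1,3,1) (1,1,3,2) (1,1,4,1) (1,1,4,2) (1,2,2,1) (1,2,3,1) (1,2,3,2) (1,2,4,1) (1,2,4,2) — 10.
Triage=day 4: (1,1,2,1) (1,1,3,1) (1,1,3,2) (1,1,4,1) (1,1,4,2) (1,1,4,3) (1,2,2,1) (1,2,3,1) (1,2,3,2) (1,2,4,1) (1,2,4,2) (1,2,4,3) — 12.
Summing: 3 + 10 + 12 = 25.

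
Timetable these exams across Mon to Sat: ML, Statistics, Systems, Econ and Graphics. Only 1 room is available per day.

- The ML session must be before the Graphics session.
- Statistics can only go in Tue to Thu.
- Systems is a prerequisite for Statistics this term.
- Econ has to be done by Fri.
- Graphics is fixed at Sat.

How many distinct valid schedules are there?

36

Splitting on ML: it can be Mon (6), Tue (6), Wed (6), Thu (6), Fri (12). Listing each branch's schedules as (Statistics, Systems, Econ, Graphics):
ML=Mon: (Wed,Tue,Thu,Sat) (Wed,Tue,Fri,Sat) (Thu,Tue,Wed,Sat) (Thu,Tue,Fri,Sat) (Thu,Wed,Tue,Sat) (Thu,Wed,Fri,Sat) — 6.
ML=Tue: (Wed,Mon,Thu,Sat) (Wed,Mon,Fri,Sat) (Thu,Mon,Wed,Sat) (Thu,Mon,Fri,Sat) (Thu,Wed,Mon,Sat) (Thu,Wed,Fri,Sat) — 6.
ML=Wed: (Tue,Mon,Thu,Sat) (Tue,Mon,Fri,Sat) (Thu,Mon,Tue,Sat) (Thu,Mon,Fri,Sat) (Thu,Tue,Mon,Sat) (Thu,Tue,Fri,Sat) — 6.
ML=Thu: (Tue,Mon,Wed,Sat) (Tue,Mon,Fri,Sat) (Wed,Mon,Tue,Sat) (Wed,Mon,Fri,Sat) (Wed,Tue,Mon,Sat) (Wed,Tue,Fri,Sat) — 6.
ML=Fri: (Tue,Mon,Wed,Sat) (Tue,Mon,Thu,Sat) (Wed,Mon,Tue,Sat) (Wed,Mon,Thu,Sat) (Wed,Tue,Mon,Sat) (Wed,Tue,Thu,Sat) (Thu,Mon,Tue,Sat) (Thu,Mon,Wed,Sat) (Thu,Tue,Mon,Sat) (Thu,Tue,Wed,Sat) (Thu,Wed,Mon,Sat) (Thu,Wed,Tue,Sat) — 12.
Summing: 6 + 6 + 6 + 6 + 12 = 36.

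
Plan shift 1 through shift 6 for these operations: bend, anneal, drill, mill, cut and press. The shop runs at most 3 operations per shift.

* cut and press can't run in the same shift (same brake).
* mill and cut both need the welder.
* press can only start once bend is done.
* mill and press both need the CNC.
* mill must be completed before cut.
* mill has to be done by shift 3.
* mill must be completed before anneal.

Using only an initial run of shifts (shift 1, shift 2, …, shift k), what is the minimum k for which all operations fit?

3

The precedence chain requires at least 2 distinct shifts.
With at most 3 per shift and 6 operations, at least 2 shifts are needed.
Could 2 shifts be enough, i.e. nothing placed later than shift 2? No: mill's window within 2 shifts is {shift 1, shift 2}; press must come after bend (at shift 1 or later) → {shift 2}; anneal must come after mill (at shift 1 or later) → {shift 2}; mill must come before anneal (at shift 2 or earlier) → {shift 1}; cut must come after mill (at shift 1 or later) → {shift 2}; press can't share with cut (shift 2) → nothing is left.
So 2 shifts is not enough.
3 works (last occupied shift: shift 3): for example cut=shift 2; bend=shift 1; anneal=shift 2; drill=shift 1; mill=shift 1; press=shift 3.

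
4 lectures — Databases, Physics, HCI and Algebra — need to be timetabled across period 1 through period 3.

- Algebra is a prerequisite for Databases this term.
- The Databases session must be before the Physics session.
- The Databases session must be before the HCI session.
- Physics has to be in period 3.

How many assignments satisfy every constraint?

1

Enumerating: Algebra -> period 1; Databases -> period 2; Physics -> period 3; HCI -> period 3.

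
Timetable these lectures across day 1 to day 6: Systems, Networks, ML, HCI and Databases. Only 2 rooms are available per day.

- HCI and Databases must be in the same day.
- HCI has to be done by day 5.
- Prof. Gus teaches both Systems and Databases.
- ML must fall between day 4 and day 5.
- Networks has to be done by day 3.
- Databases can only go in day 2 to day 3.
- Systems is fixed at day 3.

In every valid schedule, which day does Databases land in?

Databases's window is day 2–day 3.
Systems is fixed at day 3, and Databases can't share a day with Systems.
So Databases must be day 2.

day 2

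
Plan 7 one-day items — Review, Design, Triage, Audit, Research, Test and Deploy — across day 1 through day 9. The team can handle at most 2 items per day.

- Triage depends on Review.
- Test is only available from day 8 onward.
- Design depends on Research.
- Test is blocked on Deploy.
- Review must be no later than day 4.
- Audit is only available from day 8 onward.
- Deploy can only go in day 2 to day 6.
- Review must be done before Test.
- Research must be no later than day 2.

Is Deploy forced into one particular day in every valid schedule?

No

Deploy can be day 2 (e.g. Test=day 8, Triage=day 3, Research=day 1, Design=day 2, Audit=day 8, Deploy=day 2, Review=day 1) or day 3 (e.g. Triage=day 2, Audit=day 8, Deploy=day 3, Review=day 1, Research=day 1, Design=day 2, Test=day 8).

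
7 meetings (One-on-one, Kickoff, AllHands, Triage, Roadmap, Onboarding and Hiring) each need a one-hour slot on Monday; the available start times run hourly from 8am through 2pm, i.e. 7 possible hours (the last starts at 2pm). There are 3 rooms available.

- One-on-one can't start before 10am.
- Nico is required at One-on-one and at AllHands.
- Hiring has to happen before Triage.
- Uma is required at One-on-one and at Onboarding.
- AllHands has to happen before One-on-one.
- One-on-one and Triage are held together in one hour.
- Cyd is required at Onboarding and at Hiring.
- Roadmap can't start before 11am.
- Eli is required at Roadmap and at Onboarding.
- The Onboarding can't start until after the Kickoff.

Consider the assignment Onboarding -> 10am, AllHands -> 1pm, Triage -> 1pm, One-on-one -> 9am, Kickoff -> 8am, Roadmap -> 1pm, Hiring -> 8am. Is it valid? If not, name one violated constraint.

Eli is required at Roadmap and at Onboarding — holds.
The Onboarding can't start until after the Kickoff — holds.
Uma is required at One-on-one and at Onboarding — holds.
One-on-one and Triage are held together in one hour — violated.
One-on-one can't start before 10am — violated.
Cyd is required at Onboarding and at Hiring — holds.
AllHands has to happen before One-on-one — violated.
There are 3 rooms available — holds.
Nico is required at One-on-one and at AllHands — holds.
Roadmap can't start before 11am — holds.
Hiring has to happen before Triage — holds.

No. AllHands has to happen before One-on-one is not satisfied.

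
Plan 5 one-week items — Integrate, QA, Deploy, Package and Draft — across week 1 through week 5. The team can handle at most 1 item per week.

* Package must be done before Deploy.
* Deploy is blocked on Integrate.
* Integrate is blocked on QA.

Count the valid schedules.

Splitting on Integrate: it can be week 2 (3), week 3 (6), week 4 (6). Listing each branch's schedules as (QA, Deploy, Package, Draft) by week number:
Integrate=week 2: (1,4,3,5) (1,5,3,4) (1,5,4,3) — 3.
Integrate=week 3: (1,4,2,5) (1,5,2,4) (1,5,4,2) (2,4,1,5) (2,5,1,4) (2,5,4,1) — 6.
Integrate=week 4: (1,5,2,3) (1,5,3,2) (2,5,1,3) (2,5,3,1) (3,5,1,2) (3,5,2,1) — 6.
Summing: 3 + 6 + 6 = 15.

15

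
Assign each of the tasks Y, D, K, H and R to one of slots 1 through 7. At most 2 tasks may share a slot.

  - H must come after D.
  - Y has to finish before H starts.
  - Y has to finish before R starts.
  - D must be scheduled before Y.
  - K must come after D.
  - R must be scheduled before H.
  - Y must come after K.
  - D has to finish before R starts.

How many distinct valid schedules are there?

21

Splitting on Y: it can be 3 (6), 4 (9), 5 (6). Listing each branch's schedules as (D, K, H, R):
Y=3: (1,2,5,4) (1,2,6,4) (1,2,6,5) (1,2,7,4) (1,2,7,5) (1,2,7,6) — 6.
Y=4: (1,2,6,5) (1,2,7,5) (1,2,7,6) (1,3,6,5) (1,3,7,5) (1,3,7,6) (2,3,6,5) (2,3,7,5) (2,3,7,6) — 9.
Y=5: (1,2,7,6) (1,3,7,6) (1,4,7,6) (2,3,7,6) (2,4,7,6) (3,4,7,6) — 6.
Summing: 6 + 9 + 6 = 21.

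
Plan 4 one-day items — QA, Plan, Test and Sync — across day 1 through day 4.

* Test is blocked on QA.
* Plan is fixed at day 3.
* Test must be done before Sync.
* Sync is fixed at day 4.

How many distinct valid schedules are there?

Enumerating: Plan in day 3, Sync in day 4, QA in day 1, Test in day 2 | Test in day 3; Plan in day 3; QA in day 1; Sync in day 4 | Sync -> day 4; Test -> day 3; QA -> day 2; Plan -> day 3.

3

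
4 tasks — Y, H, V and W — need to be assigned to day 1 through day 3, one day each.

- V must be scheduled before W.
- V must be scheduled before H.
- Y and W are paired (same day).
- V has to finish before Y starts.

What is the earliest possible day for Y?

Precedence pushes Y to at least day 2.
Y at day 2 is achievable: H=day 2, Y=day 2, W=day 2, V=day 1.

day 2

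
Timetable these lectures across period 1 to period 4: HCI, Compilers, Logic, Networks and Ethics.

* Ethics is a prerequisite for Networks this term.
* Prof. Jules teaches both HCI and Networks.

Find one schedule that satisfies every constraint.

HCI -> period 1, Logic -> period 1, Compilers -> period 1, Ethics -> period 1, Networks -> period 2

Checking: Ethics(period 1) before Networks(period 2); HCI(period 1) != Networks(period 2).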